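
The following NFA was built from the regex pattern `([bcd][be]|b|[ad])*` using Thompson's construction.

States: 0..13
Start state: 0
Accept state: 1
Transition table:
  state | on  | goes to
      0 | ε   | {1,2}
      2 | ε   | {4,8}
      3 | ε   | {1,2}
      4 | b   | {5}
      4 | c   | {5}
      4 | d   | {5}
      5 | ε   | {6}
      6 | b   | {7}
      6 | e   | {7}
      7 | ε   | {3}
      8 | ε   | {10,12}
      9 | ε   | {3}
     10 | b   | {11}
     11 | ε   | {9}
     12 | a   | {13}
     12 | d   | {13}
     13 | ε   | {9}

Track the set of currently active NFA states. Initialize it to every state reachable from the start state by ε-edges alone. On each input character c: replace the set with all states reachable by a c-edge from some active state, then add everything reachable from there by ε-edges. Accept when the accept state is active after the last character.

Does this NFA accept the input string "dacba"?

Answer: ACCEPT

Steps:
start: ε-closure({0}) = {0,1,2,4,8,10,12}
'd' @ 1: {1,2,3,4,5,6,8,9,10,12,13}  [accepting]
'a' @ 2: {1,2,3,4,8,9,10,12,13}  [accepting]
'c' @ 3: {5,6}
'b' @ 4: {1,2,3,4,7,8,10,12}  [accepting]
'a' @ 5: {1,2,3,4,8,9,10,12,13}  [accepting]
final: {1,2,3,4,8,9,10,12,13}; accept 1 in set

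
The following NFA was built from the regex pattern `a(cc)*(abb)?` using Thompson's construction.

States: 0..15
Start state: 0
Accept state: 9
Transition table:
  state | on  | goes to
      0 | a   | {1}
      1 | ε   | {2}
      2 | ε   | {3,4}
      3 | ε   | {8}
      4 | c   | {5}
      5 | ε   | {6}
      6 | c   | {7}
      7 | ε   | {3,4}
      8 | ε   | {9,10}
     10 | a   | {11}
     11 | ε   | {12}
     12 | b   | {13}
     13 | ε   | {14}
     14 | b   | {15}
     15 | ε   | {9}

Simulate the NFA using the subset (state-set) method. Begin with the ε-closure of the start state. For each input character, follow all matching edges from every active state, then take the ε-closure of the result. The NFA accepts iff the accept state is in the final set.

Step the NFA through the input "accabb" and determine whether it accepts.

start: ε-closure({0}) = {0}
'a' @ 1: {1,2,3,4,8,9,10}  ✓accept
'c' @ 2: {5,6}
'c' @ 3: {3,4,7,8,9,10}  ✓accept
'a' @ 4: {11,12}
'b' @ 5: {13,14}
'b' @ 6: {9,15}  ✓accept
final: {9,15}; accept 9 in set

Answer: ACCEPT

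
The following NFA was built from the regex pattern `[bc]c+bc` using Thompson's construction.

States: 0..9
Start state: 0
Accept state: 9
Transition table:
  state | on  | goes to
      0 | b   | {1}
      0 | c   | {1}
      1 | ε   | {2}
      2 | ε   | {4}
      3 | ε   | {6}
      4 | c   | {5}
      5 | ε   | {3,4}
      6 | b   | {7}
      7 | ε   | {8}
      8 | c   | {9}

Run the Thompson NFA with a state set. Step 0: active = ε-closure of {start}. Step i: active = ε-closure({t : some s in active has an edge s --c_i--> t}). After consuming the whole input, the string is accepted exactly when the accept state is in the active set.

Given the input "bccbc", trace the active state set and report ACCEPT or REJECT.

Answer: ACCEPT

Steps:
start: ε-closure({0}) = {0}
'b' @ 1: {1,2,4}
'c' @ 2: {3,4,5,6}
'c' @ 3: {3,4,5,6}
'b' @ 4: {7,8}
'c' @ 5: {9}  [accepting]
end set {9} — state 9 in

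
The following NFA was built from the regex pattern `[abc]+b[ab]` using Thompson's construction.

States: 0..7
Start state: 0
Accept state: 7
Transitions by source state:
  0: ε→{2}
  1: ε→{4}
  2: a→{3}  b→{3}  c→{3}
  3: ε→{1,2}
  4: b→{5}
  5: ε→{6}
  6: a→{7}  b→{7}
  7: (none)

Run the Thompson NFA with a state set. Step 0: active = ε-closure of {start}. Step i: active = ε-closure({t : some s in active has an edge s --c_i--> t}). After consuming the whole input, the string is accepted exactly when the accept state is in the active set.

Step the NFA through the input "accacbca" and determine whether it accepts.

Answer: REJECT

Trace:
start: ε-closure({0}) = {0,2}
'a' @ 1: {1,2,3,4}
'c' @ 2: {1,2,3,4}
'c' @ 3: {1,2,3,4}
'a' @ 4: {1,2,3,4}
'c' @ 5: {1,2,3,4}
'b' @ 6: {1,2,3,4,5,6}
'c' @ 7: {1,2,3,4}
'a' @ 8: {1,2,3,4}
end set {1,2,3,4} — state 7 not in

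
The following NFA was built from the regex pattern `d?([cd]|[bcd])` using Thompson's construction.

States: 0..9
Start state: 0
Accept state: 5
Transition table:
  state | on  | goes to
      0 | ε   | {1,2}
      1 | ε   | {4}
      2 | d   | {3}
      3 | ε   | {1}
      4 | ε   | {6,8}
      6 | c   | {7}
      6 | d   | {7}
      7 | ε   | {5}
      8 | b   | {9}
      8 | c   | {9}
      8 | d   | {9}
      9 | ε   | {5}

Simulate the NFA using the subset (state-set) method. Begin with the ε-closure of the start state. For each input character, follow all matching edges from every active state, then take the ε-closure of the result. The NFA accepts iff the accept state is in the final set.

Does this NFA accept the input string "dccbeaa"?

S₀ = ε-closure({0}) = {0,1,2,4,6,8}
'd' @ 1: {1,3,4,5,6,7,8,9}  [accepting]
'c' @ 2: {5,7,9}  [accepting]
'c' @ 3: {}  — no active states
rest 'beaa' ignored (set empty)
final: {}; accept 5 not in set

Answer: REJECT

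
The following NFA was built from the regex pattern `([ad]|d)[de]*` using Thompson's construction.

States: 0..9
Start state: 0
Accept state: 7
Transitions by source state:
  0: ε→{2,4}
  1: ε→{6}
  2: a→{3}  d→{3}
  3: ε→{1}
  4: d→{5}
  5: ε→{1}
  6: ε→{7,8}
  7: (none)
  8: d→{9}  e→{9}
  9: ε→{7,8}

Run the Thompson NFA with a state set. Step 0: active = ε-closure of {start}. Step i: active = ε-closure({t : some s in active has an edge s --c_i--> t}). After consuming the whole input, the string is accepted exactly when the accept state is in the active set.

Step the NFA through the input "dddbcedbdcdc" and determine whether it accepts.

Answer: REJECT

Trace:
initial (ε-close {0}): {0,2,4}
'd' @ 1: {1,3,5,6,7,8}  (accept∈set)
'd' @ 2: {7,8,9}  (accept∈set)
'd' @ 3: {7,8,9}  (accept∈set)
'b' @ 4: {}  — no active states
rest 'cedbdcdc' ignored (set empty)
end set {} — state 7 not in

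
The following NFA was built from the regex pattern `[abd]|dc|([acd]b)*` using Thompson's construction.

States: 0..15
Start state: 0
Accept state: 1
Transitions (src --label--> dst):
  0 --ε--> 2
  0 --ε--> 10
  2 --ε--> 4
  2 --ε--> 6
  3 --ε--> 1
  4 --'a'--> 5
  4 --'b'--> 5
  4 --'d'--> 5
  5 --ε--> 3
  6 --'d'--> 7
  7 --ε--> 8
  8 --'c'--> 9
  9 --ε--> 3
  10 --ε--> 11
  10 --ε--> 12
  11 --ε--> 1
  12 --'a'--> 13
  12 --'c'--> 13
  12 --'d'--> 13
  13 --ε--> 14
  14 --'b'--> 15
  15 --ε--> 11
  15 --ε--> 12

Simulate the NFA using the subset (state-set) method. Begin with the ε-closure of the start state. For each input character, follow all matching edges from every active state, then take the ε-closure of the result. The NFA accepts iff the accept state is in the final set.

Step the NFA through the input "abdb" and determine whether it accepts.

start: ε-closure({0}) = {0,1,2,4,6,10,11,12}
'a' @ 1: {1,3,5,13,14}  ✓accept
'b' @ 2: {1,11,12,15}  ✓accept
'd' @ 3: {13,14}
'b' @ 4: {1,11,12,15}  ✓accept
final: {1,11,12,15}; accept 1 in set

Answer: ACCEPT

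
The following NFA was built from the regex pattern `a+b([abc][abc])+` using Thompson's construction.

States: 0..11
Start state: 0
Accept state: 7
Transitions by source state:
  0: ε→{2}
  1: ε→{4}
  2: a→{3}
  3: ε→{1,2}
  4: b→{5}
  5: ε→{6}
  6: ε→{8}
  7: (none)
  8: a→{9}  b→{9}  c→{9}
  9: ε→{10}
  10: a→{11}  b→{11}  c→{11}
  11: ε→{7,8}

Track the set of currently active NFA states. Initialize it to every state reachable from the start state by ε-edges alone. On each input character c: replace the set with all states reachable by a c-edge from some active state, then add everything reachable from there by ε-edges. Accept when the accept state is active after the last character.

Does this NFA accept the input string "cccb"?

Answer: REJECT

Trace:
S₀ = ε-closure({0}) = {0,2}
'c' @ 1: {}  — dead — no transitions
rest 'ccb' ignored (set empty)
final: {}; accept 7 not in set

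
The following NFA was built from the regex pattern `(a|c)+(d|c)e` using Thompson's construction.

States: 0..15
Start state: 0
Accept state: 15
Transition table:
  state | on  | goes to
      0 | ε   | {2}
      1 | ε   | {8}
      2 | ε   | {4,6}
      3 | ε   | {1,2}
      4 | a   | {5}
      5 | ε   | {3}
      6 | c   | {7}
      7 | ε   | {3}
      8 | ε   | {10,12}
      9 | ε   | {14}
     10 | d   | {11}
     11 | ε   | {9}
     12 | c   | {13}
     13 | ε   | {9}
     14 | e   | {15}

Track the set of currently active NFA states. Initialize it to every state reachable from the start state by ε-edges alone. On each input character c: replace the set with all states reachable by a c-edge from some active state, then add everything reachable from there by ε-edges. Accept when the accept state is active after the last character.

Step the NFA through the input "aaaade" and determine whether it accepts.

Answer: ACCEPT

Trace:
start: ε-closure({0}) = {0,2,4,6}
'a' @ 1: {1,2,3,4,5,6,8,10,12}
'a' @ 2: {1,2,3,4,5,6,8,10,12}
'a' @ 3: {1,2,3,4,5,6,8,10,12}
'a' @ 4: {1,2,3,4,5,6,8,10,12}
'd' @ 5: {9,11,14}
'e' @ 6: {15}  (accept∈set)
final: {15}; accept 15 in set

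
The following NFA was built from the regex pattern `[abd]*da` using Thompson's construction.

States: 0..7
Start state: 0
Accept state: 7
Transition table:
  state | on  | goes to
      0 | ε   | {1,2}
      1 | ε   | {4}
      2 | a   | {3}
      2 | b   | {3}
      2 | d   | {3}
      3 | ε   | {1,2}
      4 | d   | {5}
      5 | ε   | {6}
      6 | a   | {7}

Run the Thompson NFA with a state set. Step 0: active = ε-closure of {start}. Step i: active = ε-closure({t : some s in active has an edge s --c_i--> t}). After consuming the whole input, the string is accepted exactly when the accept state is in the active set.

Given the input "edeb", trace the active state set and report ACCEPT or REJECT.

Answer: REJECT

Steps:
start: ε-closure({0}) = {0,1,2,4}
'e' @ 1: {}  — state set empty
rest 'deb' ignored (set empty)
after full input: {}  (accept=7 not in)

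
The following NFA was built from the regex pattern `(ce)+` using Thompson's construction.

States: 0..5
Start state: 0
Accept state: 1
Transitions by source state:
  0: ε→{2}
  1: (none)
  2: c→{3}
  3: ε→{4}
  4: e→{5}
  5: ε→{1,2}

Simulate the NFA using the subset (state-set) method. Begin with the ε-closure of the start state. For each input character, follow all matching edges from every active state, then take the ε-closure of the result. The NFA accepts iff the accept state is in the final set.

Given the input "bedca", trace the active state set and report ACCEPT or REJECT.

S₀ = ε-closure({0}) = {0,2}
'b' @ 1: {}  — state set empty
rest 'edca' ignored (set empty)
final: {}; accept 1 not in set

Answer: REJECT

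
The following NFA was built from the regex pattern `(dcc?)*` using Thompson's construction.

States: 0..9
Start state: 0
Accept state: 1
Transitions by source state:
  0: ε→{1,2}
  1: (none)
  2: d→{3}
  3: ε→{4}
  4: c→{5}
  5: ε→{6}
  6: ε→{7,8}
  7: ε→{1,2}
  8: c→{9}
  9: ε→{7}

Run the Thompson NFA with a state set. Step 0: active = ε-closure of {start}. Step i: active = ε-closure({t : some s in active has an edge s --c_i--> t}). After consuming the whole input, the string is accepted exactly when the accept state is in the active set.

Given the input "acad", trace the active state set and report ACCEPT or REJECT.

initial (ε-close {0}): {0,1,2}
'a' @ 1: {}  — dead — no transitions
rest 'cad' ignored (set empty)
after full input: {}  (accept=1 not in)

Answer: REJECT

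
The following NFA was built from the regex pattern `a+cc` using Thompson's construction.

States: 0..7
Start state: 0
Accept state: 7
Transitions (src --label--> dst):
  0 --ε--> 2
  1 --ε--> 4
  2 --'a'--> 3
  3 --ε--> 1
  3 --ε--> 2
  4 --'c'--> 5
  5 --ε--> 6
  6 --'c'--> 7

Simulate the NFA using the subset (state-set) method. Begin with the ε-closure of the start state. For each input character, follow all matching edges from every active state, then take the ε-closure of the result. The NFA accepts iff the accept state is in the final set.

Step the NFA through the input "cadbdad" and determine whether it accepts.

Answer: REJECT

Trace:
S₀ = ε-closure({0}) = {0,2}
'c' @ 1: {}  — dead — no transitions
rest 'adbdad' ignored (set empty)
end set {} — state 7 not in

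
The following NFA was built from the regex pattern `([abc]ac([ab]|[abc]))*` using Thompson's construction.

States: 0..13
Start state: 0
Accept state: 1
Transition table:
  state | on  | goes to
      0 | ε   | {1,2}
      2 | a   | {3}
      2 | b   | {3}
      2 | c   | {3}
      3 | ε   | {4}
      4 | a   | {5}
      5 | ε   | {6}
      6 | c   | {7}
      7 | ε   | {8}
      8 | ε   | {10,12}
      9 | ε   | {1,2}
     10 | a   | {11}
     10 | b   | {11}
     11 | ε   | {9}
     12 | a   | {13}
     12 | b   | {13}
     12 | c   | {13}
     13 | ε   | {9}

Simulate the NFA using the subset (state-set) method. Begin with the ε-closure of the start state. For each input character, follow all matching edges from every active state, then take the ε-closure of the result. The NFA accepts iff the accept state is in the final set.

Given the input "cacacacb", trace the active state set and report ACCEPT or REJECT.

Answer: ACCEPT

Steps:
start: ε-closure({0}) = {0,1,2}
'c' @ 1: {3,4}
'a' @ 2: {5,6}
'c' @ 3: {7,8,10,12}
'a' @ 4: {1,2,9,11,13}  ✓accept
'c' @ 5: {3,4}
'a' @ 6: {5,6}
'c' @ 7: {7,8,10,12}
'b' @ 8: {1,2,9,11,13}  ✓accept
end set {1,2,9,11,13} — state 1 in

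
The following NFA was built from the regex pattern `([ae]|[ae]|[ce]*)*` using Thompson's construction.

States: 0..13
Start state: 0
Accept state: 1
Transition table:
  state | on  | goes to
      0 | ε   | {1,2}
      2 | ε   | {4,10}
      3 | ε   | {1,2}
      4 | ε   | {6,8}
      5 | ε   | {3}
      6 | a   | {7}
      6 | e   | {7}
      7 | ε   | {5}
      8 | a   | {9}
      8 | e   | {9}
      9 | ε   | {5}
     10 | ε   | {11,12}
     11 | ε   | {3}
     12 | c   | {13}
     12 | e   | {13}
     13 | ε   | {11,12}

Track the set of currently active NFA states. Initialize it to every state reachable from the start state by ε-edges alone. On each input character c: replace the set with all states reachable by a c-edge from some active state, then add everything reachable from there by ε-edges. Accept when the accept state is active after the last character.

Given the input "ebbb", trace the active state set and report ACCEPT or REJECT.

Answer: REJECT

Derivation:
S₀ = ε-closure({0}) = {0,1,2,3,4,6,8,10,11,12}
'e' @ 1: {1,2,3,4,5,6,7,8,9,10,11,12,13}  (accept∈set)
'b' @ 2: {}  — state set empty
rest 'bb' ignored (set empty)
after full input: {}  (accept=1 not in)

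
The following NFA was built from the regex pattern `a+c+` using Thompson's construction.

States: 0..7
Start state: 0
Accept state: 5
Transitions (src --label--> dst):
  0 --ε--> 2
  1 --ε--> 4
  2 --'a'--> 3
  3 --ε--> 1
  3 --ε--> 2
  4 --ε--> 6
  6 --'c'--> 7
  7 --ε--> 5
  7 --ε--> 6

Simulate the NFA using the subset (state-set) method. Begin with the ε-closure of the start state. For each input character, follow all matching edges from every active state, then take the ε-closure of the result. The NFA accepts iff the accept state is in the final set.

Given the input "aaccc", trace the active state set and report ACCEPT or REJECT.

Answer: ACCEPT

Trace:
S₀ = ε-closure({0}) = {0,2}
'a' @ 1: {1,2,3,4,6}
'a' @ 2: {1,2,3,4,6}
'c' @ 3: {5,6,7}  (accept∈set)
'c' @ 4: {5,6,7}  (accept∈set)
'c' @ 5: {5,6,7}  (accept∈set)
after full input: {5,6,7}  (accept=5 in)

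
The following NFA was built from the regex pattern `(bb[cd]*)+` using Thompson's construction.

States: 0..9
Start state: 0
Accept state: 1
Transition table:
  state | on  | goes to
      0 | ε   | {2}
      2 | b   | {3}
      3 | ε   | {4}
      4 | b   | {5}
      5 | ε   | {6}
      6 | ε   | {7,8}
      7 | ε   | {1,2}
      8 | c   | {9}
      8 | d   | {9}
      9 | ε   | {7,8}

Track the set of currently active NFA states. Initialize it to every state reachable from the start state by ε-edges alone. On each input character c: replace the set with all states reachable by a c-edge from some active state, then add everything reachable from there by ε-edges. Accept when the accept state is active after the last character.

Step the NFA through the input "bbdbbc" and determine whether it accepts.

S₀ = ε-closure({0}) = {0,2}
'b' @ 1: {3,4}
'b' @ 2: {1,2,5,6,7,8}  ✓accept
'd' @ 3: {1,2,7,8,9}  ✓accept
'b' @ 4: {3,4}
'b' @ 5: {1,2,5,6,7,8}  ✓accept
'c' @ 6: {1,2,7,8,9}  ✓accept
final: {1,2,7,8,9}; accept 1 in set

Answer: ACCEPT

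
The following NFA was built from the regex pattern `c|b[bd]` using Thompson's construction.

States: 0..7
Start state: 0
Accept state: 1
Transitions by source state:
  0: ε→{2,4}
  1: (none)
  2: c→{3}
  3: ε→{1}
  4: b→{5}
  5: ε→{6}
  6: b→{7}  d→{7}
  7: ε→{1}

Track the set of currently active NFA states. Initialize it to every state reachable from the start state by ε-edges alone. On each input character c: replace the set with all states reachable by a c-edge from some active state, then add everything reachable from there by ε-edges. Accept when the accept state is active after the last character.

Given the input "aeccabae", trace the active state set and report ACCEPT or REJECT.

initial (ε-close {0}): {0,2,4}
'a' @ 1: {}  — dead — no transitions
rest 'eccabae' ignored (set empty)
end set {} — state 1 not in

Answer: REJECT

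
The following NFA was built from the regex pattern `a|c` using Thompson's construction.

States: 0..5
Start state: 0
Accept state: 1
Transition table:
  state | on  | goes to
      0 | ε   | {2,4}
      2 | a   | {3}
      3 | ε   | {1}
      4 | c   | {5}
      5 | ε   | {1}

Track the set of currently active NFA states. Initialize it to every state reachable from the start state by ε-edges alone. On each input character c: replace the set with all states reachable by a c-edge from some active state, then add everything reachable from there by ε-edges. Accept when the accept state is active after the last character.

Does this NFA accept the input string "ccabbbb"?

initial (ε-close {0}): {0,2,4}
'c' @ 1: {1,5}  (accept∈set)
'c' @ 2: {}  — state set empty
rest 'abbbb' ignored (set empty)
after full input: {}  (accept=1 not in)

Answer: REJECT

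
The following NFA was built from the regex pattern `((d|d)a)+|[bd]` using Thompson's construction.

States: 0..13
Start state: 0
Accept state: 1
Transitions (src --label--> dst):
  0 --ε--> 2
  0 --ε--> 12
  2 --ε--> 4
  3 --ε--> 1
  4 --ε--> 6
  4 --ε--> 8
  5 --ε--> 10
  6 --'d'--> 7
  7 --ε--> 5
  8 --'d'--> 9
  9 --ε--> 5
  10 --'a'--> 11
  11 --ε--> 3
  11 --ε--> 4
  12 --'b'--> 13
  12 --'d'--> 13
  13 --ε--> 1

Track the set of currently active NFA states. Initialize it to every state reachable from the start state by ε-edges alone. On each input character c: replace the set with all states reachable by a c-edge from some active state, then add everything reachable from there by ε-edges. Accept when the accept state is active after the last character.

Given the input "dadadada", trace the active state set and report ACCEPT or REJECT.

Answer: ACCEPT

Trace:
initial (ε-close {0}): {0,2,4,6,8,12}
'd' @ 1: {1,5,7,9,10,13}  ✓accept
'a' @ 2: {1,3,4,6,8,11}  ✓accept
'd' @ 3: {5,7,9,10}
'a' @ 4: {1,3,4,6,8,11}  ✓accept
'd' @ 5: {5,7,9,10}
'a' @ 6: {1,3,4,6,8,11}  ✓accept
'd' @ 7: {5,7,9,10}
'a' @ 8: {1,3,4,6,8,11}  ✓accept
after full input: {1,3,4,6,8,11}  (accept=1 in)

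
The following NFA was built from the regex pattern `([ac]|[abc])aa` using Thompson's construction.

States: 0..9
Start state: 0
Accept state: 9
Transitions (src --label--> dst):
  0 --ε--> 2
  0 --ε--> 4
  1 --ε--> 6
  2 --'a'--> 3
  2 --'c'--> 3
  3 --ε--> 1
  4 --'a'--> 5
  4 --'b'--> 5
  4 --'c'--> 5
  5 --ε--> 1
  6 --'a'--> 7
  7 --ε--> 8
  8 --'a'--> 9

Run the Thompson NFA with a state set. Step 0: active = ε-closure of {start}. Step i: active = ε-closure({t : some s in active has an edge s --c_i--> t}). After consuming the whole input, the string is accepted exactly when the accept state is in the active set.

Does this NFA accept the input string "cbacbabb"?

start: ε-closure({0}) = {0,2,4}
'c' @ 1: {1,3,5,6}
'b' @ 2: {}  — no active states
rest 'acbabb' ignored (set empty)
end set {} — state 9 not in

Answer: REJECT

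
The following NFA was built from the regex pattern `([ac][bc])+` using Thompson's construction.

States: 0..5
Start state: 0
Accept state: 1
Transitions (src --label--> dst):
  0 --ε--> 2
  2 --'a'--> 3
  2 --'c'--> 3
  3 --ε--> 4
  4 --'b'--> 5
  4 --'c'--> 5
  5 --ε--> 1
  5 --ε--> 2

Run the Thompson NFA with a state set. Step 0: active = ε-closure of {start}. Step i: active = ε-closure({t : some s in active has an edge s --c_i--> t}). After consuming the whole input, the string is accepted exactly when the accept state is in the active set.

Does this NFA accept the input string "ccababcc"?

Answer: ACCEPT

Steps:
initial (ε-close {0}): {0,2}
'c' @ 1: {3,4}
'c' @ 2: {1,2,5}  ✓accept
'a' @ 3: {3,4}
'b' @ 4: {1,2,5}  ✓accept
'a' @ 5: {3,4}
'b' @ 6: {1,2,5}  ✓accept
'c' @ 7: {3,4}
'c' @ 8: {1,2,5}  ✓accept
after full input: {1,2,5}  (accept=1 in)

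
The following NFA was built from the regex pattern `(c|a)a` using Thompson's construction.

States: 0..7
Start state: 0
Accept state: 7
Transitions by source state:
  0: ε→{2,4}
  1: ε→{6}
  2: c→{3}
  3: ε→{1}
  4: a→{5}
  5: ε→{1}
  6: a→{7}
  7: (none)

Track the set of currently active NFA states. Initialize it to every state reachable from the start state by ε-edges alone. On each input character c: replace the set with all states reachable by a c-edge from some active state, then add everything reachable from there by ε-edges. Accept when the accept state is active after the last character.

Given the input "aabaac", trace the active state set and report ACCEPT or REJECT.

Answer: REJECT

Derivation:
S₀ = ε-closure({0}) = {0,2,4}
'a' @ 1: {1,5,6}
'a' @ 2: {7}  ✓accept
'b' @ 3: {}  — state set empty
rest 'aac' ignored (set empty)
end set {} — state 7 not in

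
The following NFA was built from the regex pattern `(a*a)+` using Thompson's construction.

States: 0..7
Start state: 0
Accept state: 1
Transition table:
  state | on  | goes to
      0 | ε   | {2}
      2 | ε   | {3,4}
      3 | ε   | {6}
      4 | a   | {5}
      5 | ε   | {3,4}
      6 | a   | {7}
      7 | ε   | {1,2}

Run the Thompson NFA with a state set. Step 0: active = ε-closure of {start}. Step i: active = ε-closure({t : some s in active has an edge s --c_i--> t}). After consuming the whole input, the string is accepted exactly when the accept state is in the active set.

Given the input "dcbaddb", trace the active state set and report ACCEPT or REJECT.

Answer: REJECT

Steps:
start: ε-closure({0}) = {0,2,3,4,6}
'd' @ 1: {}  — state set empty
rest 'cbaddb' ignored (set empty)
end set {} — state 1 not in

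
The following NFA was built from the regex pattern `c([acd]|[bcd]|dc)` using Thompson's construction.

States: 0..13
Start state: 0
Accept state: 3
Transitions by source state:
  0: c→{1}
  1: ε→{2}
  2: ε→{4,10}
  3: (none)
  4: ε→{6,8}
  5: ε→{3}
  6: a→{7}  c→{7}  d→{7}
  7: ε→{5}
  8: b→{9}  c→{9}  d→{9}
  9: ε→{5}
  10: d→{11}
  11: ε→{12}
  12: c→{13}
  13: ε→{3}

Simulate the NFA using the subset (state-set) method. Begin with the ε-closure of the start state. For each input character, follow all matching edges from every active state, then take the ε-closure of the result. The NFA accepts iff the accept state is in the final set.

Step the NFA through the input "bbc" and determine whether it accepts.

Answer: REJECT

Derivation:
initial (ε-close {0}): {0}
'b' @ 1: {}  — state set empty
rest 'bc' ignored (set empty)
after full input: {}  (accept=3 not in)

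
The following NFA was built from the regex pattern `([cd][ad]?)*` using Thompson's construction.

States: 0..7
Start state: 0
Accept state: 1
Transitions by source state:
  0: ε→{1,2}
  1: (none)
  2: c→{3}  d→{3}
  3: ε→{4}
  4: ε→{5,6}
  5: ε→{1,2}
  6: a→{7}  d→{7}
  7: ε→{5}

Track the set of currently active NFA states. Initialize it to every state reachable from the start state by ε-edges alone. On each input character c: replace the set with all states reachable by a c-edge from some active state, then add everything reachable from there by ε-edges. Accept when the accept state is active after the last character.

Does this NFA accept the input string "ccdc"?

initial (ε-close {0}): {0,1,2}
'c' @ 1: {1,2,3,4,5,6}  ✓accept
'c' @ 2: {1,2,3,4,5,6}  ✓accept
'd' @ 3: {1,2,3,4,5,6,7}  ✓accept
'c' @ 4: {1,2,3,4,5,6}  ✓accept
end set {1,2,3,4,5,6} — state 1 in

Answer: ACCEPT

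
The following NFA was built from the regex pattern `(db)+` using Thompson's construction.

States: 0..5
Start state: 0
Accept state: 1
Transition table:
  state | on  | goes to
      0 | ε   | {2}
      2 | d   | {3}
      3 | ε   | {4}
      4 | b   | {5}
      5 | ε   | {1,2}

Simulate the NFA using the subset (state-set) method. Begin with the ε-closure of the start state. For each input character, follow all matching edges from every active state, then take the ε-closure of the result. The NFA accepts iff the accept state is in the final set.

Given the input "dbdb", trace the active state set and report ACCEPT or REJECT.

initial (ε-close {0}): {0,2}
'd' @ 1: {3,4}
'b' @ 2: {1,2,5}  ✓accept
'd' @ 3: {3,4}
'b' @ 4: {1,2,5}  ✓accept
final: {1,2,5}; accept 1 in set

Answer: ACCEPT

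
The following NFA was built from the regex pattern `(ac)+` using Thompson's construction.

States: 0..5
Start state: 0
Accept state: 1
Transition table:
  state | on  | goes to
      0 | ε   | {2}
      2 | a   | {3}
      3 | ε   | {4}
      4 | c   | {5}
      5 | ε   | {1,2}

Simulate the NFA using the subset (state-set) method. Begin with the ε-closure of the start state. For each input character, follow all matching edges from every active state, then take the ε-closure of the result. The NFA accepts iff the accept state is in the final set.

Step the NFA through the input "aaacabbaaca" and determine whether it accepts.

S₀ = ε-closure({0}) = {0,2}
'a' @ 1: {3,4}
'a' @ 2: {}  — state set empty
rest 'acabbaaca' ignored (set empty)
after full input: {}  (accept=1 not in)

Answer: REJECT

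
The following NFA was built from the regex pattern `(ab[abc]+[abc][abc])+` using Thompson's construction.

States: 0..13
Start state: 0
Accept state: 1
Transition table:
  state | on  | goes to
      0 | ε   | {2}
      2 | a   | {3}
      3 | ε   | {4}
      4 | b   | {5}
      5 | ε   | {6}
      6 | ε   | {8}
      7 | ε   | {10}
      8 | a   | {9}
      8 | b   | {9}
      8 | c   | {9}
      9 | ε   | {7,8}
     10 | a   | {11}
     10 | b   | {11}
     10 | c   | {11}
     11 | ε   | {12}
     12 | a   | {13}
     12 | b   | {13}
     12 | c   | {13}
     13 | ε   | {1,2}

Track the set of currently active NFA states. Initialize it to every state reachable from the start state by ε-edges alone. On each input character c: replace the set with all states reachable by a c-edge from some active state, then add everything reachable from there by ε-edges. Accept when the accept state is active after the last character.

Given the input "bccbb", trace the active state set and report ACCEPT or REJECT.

S₀ = ε-closure({0}) = {0,2}
'b' @ 1: {}  — no active states
rest 'ccbb' ignored (set empty)
after full input: {}  (accept=1 not in)

Answer: REJECT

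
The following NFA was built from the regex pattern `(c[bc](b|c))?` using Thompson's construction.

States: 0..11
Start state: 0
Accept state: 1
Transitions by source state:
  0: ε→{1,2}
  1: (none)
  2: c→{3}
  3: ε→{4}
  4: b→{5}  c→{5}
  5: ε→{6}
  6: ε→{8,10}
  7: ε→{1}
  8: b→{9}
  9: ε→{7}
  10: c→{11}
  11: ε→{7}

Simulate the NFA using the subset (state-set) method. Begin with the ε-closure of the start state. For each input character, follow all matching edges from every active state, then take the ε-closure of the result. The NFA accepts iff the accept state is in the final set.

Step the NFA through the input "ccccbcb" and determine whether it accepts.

Answer: REJECT

Trace:
initial (ε-close {0}): {0,1,2}
'c' @ 1: {3,4}
'c' @ 2: {5,6,8,10}
'c' @ 3: {1,7,11}  (accept∈set)
'c' @ 4: {}  — dead — no transitions
rest 'bcb' ignored (set empty)
final: {}; accept 1 not in set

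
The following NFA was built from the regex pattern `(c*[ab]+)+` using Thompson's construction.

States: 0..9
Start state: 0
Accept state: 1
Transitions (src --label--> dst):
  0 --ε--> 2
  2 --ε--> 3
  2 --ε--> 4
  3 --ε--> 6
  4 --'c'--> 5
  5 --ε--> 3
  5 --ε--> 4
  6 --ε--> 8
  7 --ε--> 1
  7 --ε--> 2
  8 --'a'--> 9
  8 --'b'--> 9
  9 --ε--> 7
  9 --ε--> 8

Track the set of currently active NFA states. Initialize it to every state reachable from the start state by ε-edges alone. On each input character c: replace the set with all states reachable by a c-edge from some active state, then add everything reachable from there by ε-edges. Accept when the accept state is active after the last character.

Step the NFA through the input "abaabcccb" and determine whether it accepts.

S₀ = ε-closure({0}) = {0,2,3,4,6,8}
'a' @ 1: {1,2,3,4,6,7,8,9}  ✓accept
'b' @ 2: {1,2,3,4,6,7,8,9}  ✓accept
'a' @ 3: {1,2,3,4,6,7,8,9}  ✓accept
'a' @ 4: {1,2,3,4,6,7,8,9}  ✓accept
'b' @ 5: {1,2,3,4,6,7,8,9}  ✓accept
'c' @ 6: {3,4,5,6,8}
'c' @ 7: {3,4,5,6,8}
'c' @ 8: {3,4,5,6,8}
'b' @ 9: {1,2,3,4,6,7,8,9}  ✓accept
final: {1,2,3,4,6,7,8,9}; accept 1 in set

Answer: ACCEPT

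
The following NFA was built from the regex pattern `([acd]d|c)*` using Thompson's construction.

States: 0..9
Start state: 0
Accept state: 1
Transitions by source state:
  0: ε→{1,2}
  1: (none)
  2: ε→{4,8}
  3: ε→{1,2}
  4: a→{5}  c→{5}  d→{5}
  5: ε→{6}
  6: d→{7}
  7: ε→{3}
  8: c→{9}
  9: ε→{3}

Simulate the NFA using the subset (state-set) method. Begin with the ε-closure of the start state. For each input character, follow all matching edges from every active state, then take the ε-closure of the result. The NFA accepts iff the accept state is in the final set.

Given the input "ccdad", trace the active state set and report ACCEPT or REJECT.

Answer: ACCEPT

Steps:
start: ε-closure({0}) = {0,1,2,4,8}
'c' @ 1: {1,2,3,4,5,6,8,9}  [accepting]
'c' @ 2: {1,2,3,4,5,6,8,9}  [accepting]
'd' @ 3: {1,2,3,4,5,6,7,8}  [accepting]
'a' @ 4: {5,6}
'd' @ 5: {1,2,3,4,7,8}  [accepting]
after full input: {1,2,3,4,7,8}  (accept=1 in)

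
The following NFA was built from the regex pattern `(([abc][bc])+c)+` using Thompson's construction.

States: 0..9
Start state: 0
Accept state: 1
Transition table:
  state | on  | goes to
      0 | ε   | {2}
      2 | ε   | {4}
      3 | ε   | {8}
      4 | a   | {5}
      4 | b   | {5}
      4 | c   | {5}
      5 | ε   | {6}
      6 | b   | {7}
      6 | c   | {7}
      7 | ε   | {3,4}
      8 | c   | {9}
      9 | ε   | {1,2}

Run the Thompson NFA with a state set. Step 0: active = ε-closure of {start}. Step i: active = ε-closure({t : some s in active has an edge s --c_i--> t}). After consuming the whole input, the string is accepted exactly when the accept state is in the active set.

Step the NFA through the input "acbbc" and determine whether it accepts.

Answer: ACCEPT

Steps:
start: ε-closure({0}) = {0,2,4}
'a' @ 1: {5,6}
'c' @ 2: {3,4,7,8}
'b' @ 3: {5,6}
'b' @ 4: {3,4,7,8}
'c' @ 5: {1,2,4,5,6,9}  ✓accept
after full input: {1,2,4,5,6,9}  (accept=1 in)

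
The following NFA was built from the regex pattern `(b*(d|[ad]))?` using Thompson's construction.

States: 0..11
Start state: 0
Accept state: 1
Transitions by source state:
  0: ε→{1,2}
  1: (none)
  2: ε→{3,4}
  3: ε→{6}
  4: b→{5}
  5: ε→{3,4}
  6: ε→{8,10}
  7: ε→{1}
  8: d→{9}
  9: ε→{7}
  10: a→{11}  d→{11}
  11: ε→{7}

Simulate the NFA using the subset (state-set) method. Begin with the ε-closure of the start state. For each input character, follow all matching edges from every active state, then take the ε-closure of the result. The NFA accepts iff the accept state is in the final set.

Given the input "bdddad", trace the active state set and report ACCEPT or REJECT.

Answer: REJECT

Steps:
S₀ = ε-closure({0}) = {0,1,2,3,4,6,8,10}
'b' @ 1: {3,4,5,6,8,10}
'd' @ 2: {1,7,9,11}  (accept∈set)
'd' @ 3: {}  — no active states
rest 'dad' ignored (set empty)
final: {}; accept 1 not in set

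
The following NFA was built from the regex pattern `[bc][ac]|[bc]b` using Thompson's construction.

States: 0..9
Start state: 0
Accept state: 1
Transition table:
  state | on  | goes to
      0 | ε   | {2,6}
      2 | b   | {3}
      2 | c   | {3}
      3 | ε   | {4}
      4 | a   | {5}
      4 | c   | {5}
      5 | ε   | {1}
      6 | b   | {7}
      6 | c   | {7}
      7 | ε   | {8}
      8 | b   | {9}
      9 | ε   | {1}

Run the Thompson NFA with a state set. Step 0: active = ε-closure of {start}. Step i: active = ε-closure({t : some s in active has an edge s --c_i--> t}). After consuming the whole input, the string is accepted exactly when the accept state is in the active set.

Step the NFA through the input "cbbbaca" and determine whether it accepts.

Answer: REJECT

Steps:
S₀ = ε-closure({0}) = {0,2,6}
'c' @ 1: {3,4,7,8}
'b' @ 2: {1,9}  (accept∈set)
'b' @ 3: {}  — dead — no transitions
rest 'baca' ignored (set empty)
final: {}; accept 1 not in set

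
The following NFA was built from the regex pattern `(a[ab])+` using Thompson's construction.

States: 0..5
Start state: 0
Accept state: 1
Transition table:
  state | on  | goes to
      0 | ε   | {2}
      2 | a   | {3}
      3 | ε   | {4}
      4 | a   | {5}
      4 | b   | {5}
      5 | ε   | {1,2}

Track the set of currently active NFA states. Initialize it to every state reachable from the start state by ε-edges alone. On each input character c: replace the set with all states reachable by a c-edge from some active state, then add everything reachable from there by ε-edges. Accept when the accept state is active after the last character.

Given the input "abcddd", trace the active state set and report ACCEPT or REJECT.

Answer: REJECT

Trace:
start: ε-closure({0}) = {0,2}
'a' @ 1: {3,4}
'b' @ 2: {1,2,5}  ✓accept
'c' @ 3: {}  — state set empty
rest 'ddd' ignored (set empty)
after full input: {}  (accept=1 not in)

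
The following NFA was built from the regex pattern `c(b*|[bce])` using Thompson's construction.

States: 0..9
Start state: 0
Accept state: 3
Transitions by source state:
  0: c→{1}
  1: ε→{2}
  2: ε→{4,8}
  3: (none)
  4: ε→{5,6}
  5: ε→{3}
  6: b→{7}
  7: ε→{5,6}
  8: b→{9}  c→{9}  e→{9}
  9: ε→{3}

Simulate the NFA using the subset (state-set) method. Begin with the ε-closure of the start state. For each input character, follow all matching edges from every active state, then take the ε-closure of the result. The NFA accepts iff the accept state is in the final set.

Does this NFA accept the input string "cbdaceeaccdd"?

start: ε-closure({0}) = {0}
'c' @ 1: {1,2,3,4,5,6,8}  [accepting]
'b' @ 2: {3,5,6,7,9}  [accepting]
'd' @ 3: {}  — dead — no transitions
rest 'aceeaccdd' ignored (set empty)
after full input: {}  (accept=3 not in)

Answer: REJECT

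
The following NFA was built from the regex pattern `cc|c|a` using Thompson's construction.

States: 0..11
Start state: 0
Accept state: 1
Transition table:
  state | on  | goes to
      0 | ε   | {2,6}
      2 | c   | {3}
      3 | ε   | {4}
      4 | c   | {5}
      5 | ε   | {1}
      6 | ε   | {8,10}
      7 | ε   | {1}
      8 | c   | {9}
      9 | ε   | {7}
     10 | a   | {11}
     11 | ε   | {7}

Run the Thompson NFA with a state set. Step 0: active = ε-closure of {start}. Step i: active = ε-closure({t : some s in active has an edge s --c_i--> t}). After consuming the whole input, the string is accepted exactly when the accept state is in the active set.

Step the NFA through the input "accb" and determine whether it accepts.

Answer: REJECT

Steps:
S₀ = ε-closure({0}) = {0,2,6,8,10}
'a' @ 1: {1,7,11}  ✓accept
'c' @ 2: {}  — no active states
rest 'cb' ignored (set empty)
final: {}; accept 1 not in set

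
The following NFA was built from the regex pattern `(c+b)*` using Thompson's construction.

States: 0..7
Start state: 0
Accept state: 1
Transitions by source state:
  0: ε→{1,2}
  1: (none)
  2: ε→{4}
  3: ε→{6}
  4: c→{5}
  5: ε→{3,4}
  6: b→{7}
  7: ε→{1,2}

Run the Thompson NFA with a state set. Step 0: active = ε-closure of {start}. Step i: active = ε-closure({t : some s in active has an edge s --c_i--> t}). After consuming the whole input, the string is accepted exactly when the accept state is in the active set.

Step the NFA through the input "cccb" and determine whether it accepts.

Answer: ACCEPT

Derivation:
initial (ε-close {0}): {0,1,2,4}
'c' @ 1: {3,4,5,6}
'c' @ 2: {3,4,5,6}
'c' @ 3: {3,4,5,6}
'b' @ 4: {1,2,4,7}  ✓accept
after full input: {1,2,4,7}  (accept=1 in)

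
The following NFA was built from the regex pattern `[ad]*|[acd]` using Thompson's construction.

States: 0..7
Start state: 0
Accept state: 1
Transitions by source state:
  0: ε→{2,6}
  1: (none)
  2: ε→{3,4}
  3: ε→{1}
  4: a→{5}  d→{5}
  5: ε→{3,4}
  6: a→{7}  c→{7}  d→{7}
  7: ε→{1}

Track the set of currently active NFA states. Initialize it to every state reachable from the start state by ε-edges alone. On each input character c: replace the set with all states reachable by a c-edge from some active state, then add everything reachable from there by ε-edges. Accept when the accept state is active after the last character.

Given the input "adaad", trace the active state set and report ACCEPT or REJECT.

S₀ = ε-closure({0}) = {0,1,2,3,4,6}
'a' @ 1: {1,3,4,5,7}  (accept∈set)
'd' @ 2: {1,3,4,5}  (accept∈set)
'a' @ 3: {1,3,4,5}  (accept∈set)
'a' @ 4: {1,3,4,5}  (accept∈set)
'd' @ 5: {1,3,4,5}  (accept∈set)
end set {1,3,4,5} — state 1 in

Answer: ACCEPT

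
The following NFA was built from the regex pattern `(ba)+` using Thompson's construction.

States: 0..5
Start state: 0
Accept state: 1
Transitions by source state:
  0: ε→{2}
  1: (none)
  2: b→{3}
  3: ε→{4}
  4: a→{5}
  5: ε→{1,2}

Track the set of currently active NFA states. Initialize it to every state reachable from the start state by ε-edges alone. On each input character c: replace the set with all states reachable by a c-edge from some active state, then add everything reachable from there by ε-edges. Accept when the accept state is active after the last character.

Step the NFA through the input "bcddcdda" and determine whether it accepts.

S₀ = ε-closure({0}) = {0,2}
'b' @ 1: {3,4}
'c' @ 2: {}  — dead — no transitions
rest 'ddcdda' ignored (set empty)
end set {} — state 1 not in

Answer: REJECT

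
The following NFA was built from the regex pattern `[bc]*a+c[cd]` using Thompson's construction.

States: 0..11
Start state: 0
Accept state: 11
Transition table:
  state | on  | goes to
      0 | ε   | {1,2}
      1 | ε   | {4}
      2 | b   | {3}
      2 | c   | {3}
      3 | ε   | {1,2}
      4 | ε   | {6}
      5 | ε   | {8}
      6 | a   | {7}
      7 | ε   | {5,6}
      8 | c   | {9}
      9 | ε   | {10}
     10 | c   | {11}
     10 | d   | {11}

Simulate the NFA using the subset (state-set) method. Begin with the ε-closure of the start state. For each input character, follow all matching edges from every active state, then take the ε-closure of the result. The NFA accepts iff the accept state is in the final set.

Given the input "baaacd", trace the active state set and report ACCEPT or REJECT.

start: ε-closure({0}) = {0,1,2,4,6}
'b' @ 1: {1,2,3,4,6}
'a' @ 2: {5,6,7,8}
'a' @ 3: {5,6,7,8}
'a' @ 4: {5,6,7,8}
'c' @ 5: {9,10}
'd' @ 6: {11}  [accepting]
end set {11} — state 11 in

Answer: ACCEPT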